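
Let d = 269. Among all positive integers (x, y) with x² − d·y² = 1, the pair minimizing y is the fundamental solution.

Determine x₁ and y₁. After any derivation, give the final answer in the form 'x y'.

√269 → a₀=16, period (2,2,32); ℓ=3 odd so k=5
k=0  a_k=16  p_k/q_k = 16/1
…
k=4  a_k=2  p_k/q_k = 5396/329
k=5  a_k=2  p_k/q_k = 13449/820
(x₁, y₁) = (13449, 820);  13449² − 269·820² = 1 ✓

13449 820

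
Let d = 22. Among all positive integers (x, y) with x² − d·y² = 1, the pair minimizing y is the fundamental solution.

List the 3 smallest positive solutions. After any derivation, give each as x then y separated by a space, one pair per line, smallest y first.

197 42
77617 16548
30580901 6519870

√22 → a₀=4, period (1,2,4,2,1,8); ℓ=6 even so k=5
i=0: a=4 ⇒ p=4, q=1
i=1: a=1 ⇒ p=5, q=1
i=2: a=2 ⇒ p=14, q=3
…
i=4: a=2 ⇒ p=136, q=29
i=5: a=1 ⇒ p=197, q=42
fundamental: x₁=197, y₁=42  (since 38809 − 22·1764 = 1)
k=2:  x_2 = 197·197+22·42·42 = 77617,  y_2 = 197·42+42·197 = 16548
k=3:  x_3 = 197·77617+22·42·16548 = 30580901,  y_3 = 197·16548+42·77617 = 6519870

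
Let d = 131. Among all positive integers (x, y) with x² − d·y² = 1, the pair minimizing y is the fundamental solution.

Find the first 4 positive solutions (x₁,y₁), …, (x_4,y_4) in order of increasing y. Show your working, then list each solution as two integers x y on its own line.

[11; 2,4,11,4,2,22] for √131; ℓ=6 ⇒ convergent index 5
k=0  a_k=11  p_k/q_k = 11/1
k=1  a_k=2  p_k/q_k = 23/2
…
k=4  a_k=4  p_k/q_k = 4727/413
k=5  a_k=2  p_k/q_k = 10610/927
→ (10610, 927).  Check: 10610²=112572100, 131·927²=112572099, difference 1.
k=2:  x_2 = 10610·10610+131·927·927 = 225144199,  y_2 = 10610·927+927·10610 = 19670940
k=3:  x_3 = 10610·225144199+131·927·19670940 = 4777559892170,  y_3 = 10610·19670940+927·225144199 = 417417345873
k=4:  x_4 = 10610·4777559892170+131·927·417417345873 = 101379820686703201,  y_4 = 10610·417417345873+927·4777559892170 = 8857596059754120

10610 927
225144199 19670940
4777559892170 417417345873
101379820686703201 8857596059754120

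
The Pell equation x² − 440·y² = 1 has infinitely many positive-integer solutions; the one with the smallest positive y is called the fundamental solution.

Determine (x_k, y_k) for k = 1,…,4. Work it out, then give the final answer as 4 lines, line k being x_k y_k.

21 1
881 42
36981 1763
1552321 74004

√440 = [20; 1,40, …], period ℓ=2 (even) → k=1
a_0=20:  p_0=20·1+0=20,  q_0=20·0+1=1
a_1=1:  p_1=1·20+1=21,  q_1=1·1+0=1
→ (21, 1).  Check: 21²=441, 440·1²=440, difference 1.
(x_2, y_2) = (21·21 + 440·1·1, 21·1 + 1·21) = (881, 42)
(x_3, y_3) = (21·881 + 440·1·42, 21·42 + 1·881) = (36981, 1763)
(x_4, y_4) = (21·36981 + 440·1·1763, 21·1763 + 1·36981) = (1552321, 74004)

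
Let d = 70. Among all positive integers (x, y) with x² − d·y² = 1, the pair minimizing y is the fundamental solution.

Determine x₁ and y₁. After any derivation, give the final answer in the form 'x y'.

[8; 2,1,2,1,2,16] for √70; ℓ=6 ⇒ convergent index 5
step 0: (8, 1)  from 8·(1,0) + (0,1)
step 1: (17, 2)  from 2·(8,1) + (1,0)
step 2: (25, 3)  from 1·(17,2) + (8,1)
…
step 4: (92, 11)  from 1·(67,8) + (25,3)
step 5: (251, 30)  from 2·(92,11) + (67,8)
fundamental: x₁=251, y₁=30  (since 63001 − 70·900 = 1)

251 30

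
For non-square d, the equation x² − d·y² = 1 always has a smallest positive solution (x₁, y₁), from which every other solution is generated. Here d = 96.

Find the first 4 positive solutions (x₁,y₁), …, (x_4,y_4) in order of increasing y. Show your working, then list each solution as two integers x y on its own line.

49 5
4801 490
470449 48015
46099201 4704980

√96 = [9; 1,3,1,18, …], period ℓ=4 (even) → k=3
step 0: (9, 1)  from 9·(1,0) + (0,1)
…
step 2: (39, 4)  from 3·(10,1) + (9,1)
step 3: (49, 5)  from 1·(39,4) + (10,1)
fundamental: x₁=49, y₁=5  (since 2401 − 96·25 = 1)
n=2: (49,5)∘(49,5) = (49·49+96·5·5, 49·5+5·49) = (4801,490)
n=3: (4801,490)∘(49,5) = (49·4801+96·5·490, 49·490+5·4801) = (470449,48015)
n=4: (470449,48015)∘(49,5) = (49·470449+96·5·48015, 49·48015+5·470449) = (46099201,4704980)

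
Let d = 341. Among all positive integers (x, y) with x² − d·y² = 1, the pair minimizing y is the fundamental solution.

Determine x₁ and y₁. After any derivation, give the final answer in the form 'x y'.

10626551 575460

√341 → a₀=18, period (2,6,1,8,2,…,6,2,36); ℓ=14 even so k=13
i=0: a=18 ⇒ p=18, q=1
i=1: a=2 ⇒ p=37, q=2
i=2: a=6 ⇒ p=240, q=13
…
i=5: a=2 ⇒ p=5189, q=281
…
i=7: a=2 ⇒ p=20479, q=1109
i=8: a=1 ⇒ p=28124, q=1523
i=9: a=2 ⇒ p=76727, q=4155
…
i=11: a=1 ⇒ p=718667, q=38918
i=12: a=6 ⇒ p=4953942, q=268271
i=13: a=2 ⇒ p=10626551, q=575460
fundamental: x₁=10626551, y₁=575460  (since 112923586155601 − 341·331154211600 = 1)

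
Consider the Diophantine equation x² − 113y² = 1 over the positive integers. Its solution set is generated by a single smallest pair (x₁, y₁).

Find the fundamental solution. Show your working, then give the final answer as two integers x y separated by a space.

[10; 1,1,1,2,2,1,1,1,20] for √113; ℓ=9 ⇒ convergent index 17
k=0  a_k=10  p_k/q_k = 10/1
k=1  a_k=1  p_k/q_k = 11/1
k=2  a_k=1  p_k/q_k = 21/2
…
k=5  a_k=2  p_k/q_k = 202/19
…
k=7  a_k=1  p_k/q_k = 489/46
…
k=9  a_k=20  p_k/q_k = 16009/1506
…
k=11  a_k=1  p_k/q_k = 32794/3085
k=12  a_k=1  p_k/q_k = 49579/4664
k=13  a_k=2  p_k/q_k = 131952/12413
…
k=16  a_k=1  p_k/q_k = 758918/71393
k=17  a_k=1  p_k/q_k = 1204353/113296
(x₁, y₁) = (1204353, 113296);  1204353² − 113·113296² = 1 ✓

1204353 113296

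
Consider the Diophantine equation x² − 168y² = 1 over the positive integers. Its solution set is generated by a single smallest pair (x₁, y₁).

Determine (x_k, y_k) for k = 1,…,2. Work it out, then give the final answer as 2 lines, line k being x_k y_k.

13 1
337 26

[12; 1,24] for √168; ℓ=2 ⇒ convergent index 1
i=0: a=12 ⇒ p=12, q=1
i=1: a=1 ⇒ p=13, q=1
fundamental: x₁=13, y₁=1  (since 169 − 168·1 = 1)
(13+1√168)^2 = 337 + 26√168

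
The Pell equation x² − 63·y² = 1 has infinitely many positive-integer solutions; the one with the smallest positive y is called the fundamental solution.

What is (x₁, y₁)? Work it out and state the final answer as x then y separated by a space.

8 1

[7; 1,14] for √63; ℓ=2 ⇒ convergent index 1
step 0: (7, 1)  from 7·(1,0) + (0,1)
step 1: (8, 1)  from 1·(7,1) + (1,0)
(x₁, y₁) = (8, 1);  8² − 63·1² = 1 ✓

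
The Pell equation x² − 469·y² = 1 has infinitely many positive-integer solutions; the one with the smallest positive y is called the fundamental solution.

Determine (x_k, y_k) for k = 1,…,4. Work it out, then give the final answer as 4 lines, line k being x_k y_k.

137215 6336
37655912449 1738788480
10333912053241855 477175722560064
2835935484733506355201 130951333540419575040

[21; 1,1,1,10,6,10,1,1,1,42] for √469; ℓ=10 ⇒ convergent index 9
k=0  a_k=21  p_k/q_k = 21/1
k=1  a_k=1  p_k/q_k = 22/1
k=2  a_k=1  p_k/q_k = 43/2
k=3  a_k=1  p_k/q_k = 65/3
k=4  a_k=10  p_k/q_k = 693/32
k=5  a_k=6  p_k/q_k = 4223/195
k=6  a_k=10  p_k/q_k = 42923/1982
k=7  a_k=1  p_k/q_k = 47146/2177
k=8  a_k=1  p_k/q_k = 90069/4159
k=9  a_k=1  p_k/q_k = 137215/6336
→ (137215, 6336).  Check: 137215²=18827956225, 469·6336²=18827956224, difference 1.
(137215+6336√469)^2 = 37655912449 + 1738788480√469
(137215+6336√469)^3 = 10333912053241855 + 477175722560064√469
(137215+6336√469)^4 = 2835935484733506355201 + 130951333540419575040√469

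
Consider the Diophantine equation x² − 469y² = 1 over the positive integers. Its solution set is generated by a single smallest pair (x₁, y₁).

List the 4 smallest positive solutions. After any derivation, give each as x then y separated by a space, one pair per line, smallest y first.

d=469: √d = [21; 1,1,1,10,6,10,1,1,1,42] (ℓ=10, even), read p_9/q_9
k=0  a_k=21  p_k/q_k = 21/1
k=1  a_k=1  p_k/q_k = 22/1
k=2  a_k=1  p_k/q_k = 43/2
k=3  a_k=1  p_k/q_k = 65/3
…
k=5  a_k=6  p_k/q_k = 4223/195
…
k=8  a_k=1  p_k/q_k = 90069/4159
k=9  a_k=1  p_k/q_k = 137215/6336
fundamental: x₁=137215, y₁=6336  (since 18827956225 − 469·40144896 = 1)
(x_2, y_2) = (137215·137215 + 469·6336·6336, 137215·6336 + 6336·137215) = (37655912449, 1738788480)
(x_3, y_3) = (137215·37655912449 + 469·6336·1738788480, 137215·1738788480 + 6336·37655912449) = (10333912053241855, 477175722560064)
(x_4, y_4) = (137215·10333912053241855 + 469·6336·477175722560064, 137215·477175722560064 + 6336·10333912053241855) = (2835935484733506355201, 130951333540419575040)

137215 6336
37655912449 1738788480
10333912053241855 477175722560064
2835935484733506355201 130951333540419575040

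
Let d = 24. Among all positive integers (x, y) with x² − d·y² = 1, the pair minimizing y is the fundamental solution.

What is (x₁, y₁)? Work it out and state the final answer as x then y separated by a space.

5 1

√24 → a₀=4, period (1,8); ℓ=2 even so k=1
k=0  a_k=4  p_k/q_k = 4/1
k=1  a_k=1  p_k/q_k = 5/1
→ (5, 1).  Check: 5²=25, 24·1²=24, difference 1.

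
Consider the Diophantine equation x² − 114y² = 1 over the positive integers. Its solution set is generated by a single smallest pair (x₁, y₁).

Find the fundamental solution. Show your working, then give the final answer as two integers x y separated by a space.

1025 96

√114 = [10; 1,2,10,2,1,20, …], period ℓ=6 (even) → k=5
i=0: a=10 ⇒ p=10, q=1
i=1: a=1 ⇒ p=11, q=1
…
i=4: a=2 ⇒ p=694, q=65
i=5: a=1 ⇒ p=1025, q=96
(x₁, y₁) = (1025, 96);  1025² − 114·96² = 1 ✓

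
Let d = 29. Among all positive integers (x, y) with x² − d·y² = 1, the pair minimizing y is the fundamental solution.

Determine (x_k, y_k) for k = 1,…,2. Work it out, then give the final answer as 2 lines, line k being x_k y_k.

d=29: √d = [5; 2,1,1,2,10] (ℓ=5, odd), read p_9/q_9
step 0: (5, 1)  from 5·(1,0) + (0,1)
step 1: (11, 2)  from 2·(5,1) + (1,0)
step 2: (16, 3)  from 1·(11,2) + (5,1)
step 3: (27, 5)  from 1·(16,3) + (11,2)
…
step 5: (727, 135)  from 10·(70,13) + (27,5)
step 6: (1524, 283)  from 2·(727,135) + (70,13)
step 7: (2251, 418)  from 1·(1524,283) + (727,135)
step 8: (3775, 701)  from 1·(2251,418) + (1524,283)
step 9: (9801, 1820)  from 2·(3775,701) + (2251,418)
(x₁, y₁) = (9801, 1820);  9801² − 29·1820² = 1 ✓
(x_2, y_2) = (9801·9801 + 29·1820·1820, 9801·1820 + 1820·9801) = (192119201, 35675640)

9801 1820
192119201 35675640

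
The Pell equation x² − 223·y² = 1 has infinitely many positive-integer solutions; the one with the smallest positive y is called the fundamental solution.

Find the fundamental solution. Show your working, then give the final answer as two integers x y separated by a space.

√223 → a₀=14, period (1,13,1,28); ℓ=4 even so k=3
k=0  a_k=14  p_k/q_k = 14/1
k=1  a_k=1  p_k/q_k = 15/1
k=2  a_k=13  p_k/q_k = 209/14
k=3  a_k=1  p_k/q_k = 224/15
→ (224, 15).  Check: 224²=50176, 223·15²=50175, difference 1.

224 15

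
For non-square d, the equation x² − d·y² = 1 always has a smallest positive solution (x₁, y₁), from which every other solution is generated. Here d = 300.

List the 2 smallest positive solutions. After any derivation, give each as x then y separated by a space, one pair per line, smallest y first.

√300 = [17; 3,8,3,34, …], period ℓ=4 (even) → k=3
i=0: a=17 ⇒ p=17, q=1
…
i=2: a=8 ⇒ p=433, q=25
i=3: a=3 ⇒ p=1351, q=78
(x₁, y₁) = (1351, 78);  1351² − 300·78² = 1 ✓
k=2:  x_2 = 1351·1351+300·78·78 = 3650401,  y_2 = 1351·78+78·1351 = 210756

1351 78
3650401 210756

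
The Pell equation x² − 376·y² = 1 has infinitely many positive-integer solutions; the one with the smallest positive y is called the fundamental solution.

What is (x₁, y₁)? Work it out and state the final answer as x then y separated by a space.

√376 = [19; 2,1,1,3,1,…,1,2,38, …], period ℓ=16 (even) → k=15
a_0=19:  p_0=19·1+0=19,  q_0=19·0+1=1
…
a_3=1:  p_3=1·58+39=97,  q_3=1·3+2=5
…
a_6=2:  p_6=2·446+349=1241,  q_6=2·23+18=64
…
a_9=2:  p_9=2·12953+2928=28834,  q_9=2·668+151=1487
…
a_12=3:  p_12=3·99455+70621=368986,  q_12=3·5129+3642=19029
a_13=1:  p_13=1·368986+99455=468441,  q_13=1·19029+5129=24158
a_14=1:  p_14=1·468441+368986=837427,  q_14=1·24158+19029=43187
a_15=2:  p_15=2·837427+468441=2143295,  q_15=2·43187+24158=110532
(x₁, y₁) = (2143295, 110532);  2143295² − 376·110532² = 1 ✓

2143295 110532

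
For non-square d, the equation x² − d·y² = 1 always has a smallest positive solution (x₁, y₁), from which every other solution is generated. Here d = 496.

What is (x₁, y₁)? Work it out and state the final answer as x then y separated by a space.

4620799 207480

√496 → a₀=22, period (3,1,2,4,1,…,1,3,44); ℓ=16 even so k=15
i=0: a=22 ⇒ p=22, q=1
…
i=2: a=1 ⇒ p=89, q=4
…
i=5: a=1 ⇒ p=1314, q=59
i=6: a=1 ⇒ p=2383, q=107
…
i=8: a=2 ⇒ p=14543, q=653
…
i=11: a=1 ⇒ p=84875, q=3811
i=12: a=4 ⇒ p=389209, q=17476
…
i=14: a=1 ⇒ p=1252502, q=56239
i=15: a=3 ⇒ p=4620799, q=207480
(x₁, y₁) = (4620799, 207480);  4620799² − 496·207480² = 1 ✓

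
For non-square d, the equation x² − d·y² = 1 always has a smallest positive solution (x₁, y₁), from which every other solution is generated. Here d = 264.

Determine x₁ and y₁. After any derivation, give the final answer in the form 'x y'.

√264 → a₀=16, period (4,32); ℓ=2 even so k=1
step 0: (16, 1)  from 16·(1,0) + (0,1)
step 1: (65, 4)  from 4·(16,1) + (1,0)
fundamental: x₁=65, y₁=4  (since 4225 − 264·16 = 1)

65 4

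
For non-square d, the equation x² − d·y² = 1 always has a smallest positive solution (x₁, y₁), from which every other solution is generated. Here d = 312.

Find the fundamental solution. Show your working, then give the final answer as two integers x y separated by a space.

53 3

d=312: √d = [17; 1,1,1,34] (ℓ=4, even), read p_3/q_3
step 0: (17, 1)  from 17·(1,0) + (0,1)
step 1: (18, 1)  from 1·(17,1) + (1,0)
step 2: (35, 2)  from 1·(18,1) + (17,1)
step 3: (53, 3)  from 1·(35,2) + (18,1)
→ (53, 3).  Check: 53²=2809, 312·3²=2808, difference 1.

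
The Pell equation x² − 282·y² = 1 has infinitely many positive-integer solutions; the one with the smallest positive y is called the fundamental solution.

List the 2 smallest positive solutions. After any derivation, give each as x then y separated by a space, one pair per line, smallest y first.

2351 140
11054401 658280

d=282: √d = [16; 1,3,1,4,1,3,1,32] (ℓ=8, even), read p_7/q_7
k=0  a_k=16  p_k/q_k = 16/1
…
k=5  a_k=1  p_k/q_k = 487/29
k=6  a_k=3  p_k/q_k = 1864/111
k=7  a_k=1  p_k/q_k = 2351/140
→ (2351, 140).  Check: 2351²=5527201, 282·140²=5527200, difference 1.
n=2: (2351,140)∘(2351,140) = (2351·2351+282·140·140, 2351·140+140·2351) = (11054401,658280)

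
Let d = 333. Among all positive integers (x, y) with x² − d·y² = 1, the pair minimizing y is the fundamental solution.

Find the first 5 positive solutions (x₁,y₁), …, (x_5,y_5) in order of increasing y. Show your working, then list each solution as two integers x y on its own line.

√333 = [18; 4,36, …], period ℓ=2 (even) → k=1
i=0: a=18 ⇒ p=18, q=1
i=1: a=4 ⇒ p=73, q=4
(x₁, y₁) = (73, 4);  73² − 333·4² = 1 ✓
k=2:  x_2 = 73·73+333·4·4 = 10657,  y_2 = 73·4+4·73 = 584
k=3:  x_3 = 73·10657+333·4·584 = 1555849,  y_3 = 73·584+4·10657 = 85260
k=4:  x_4 = 73·1555849+333·4·85260 = 227143297,  y_4 = 73·85260+4·1555849 = 12447376
k=5:  x_5 = 73·227143297+333·4·12447376 = 33161365513,  y_5 = 73·12447376+4·227143297 = 1817231636

73 4
10657 584
1555849 85260
227143297 12447376
33161365513 1817231636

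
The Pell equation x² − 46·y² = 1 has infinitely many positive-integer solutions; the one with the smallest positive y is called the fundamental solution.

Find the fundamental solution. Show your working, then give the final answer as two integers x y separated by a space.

24335 3588

√46 → a₀=6, period (1,3,1,1,2,6,2,1,1,3,1,12); ℓ=12 even so k=11
k=0  a_k=6  p_k/q_k = 6/1
k=1  a_k=1  p_k/q_k = 7/1
k=2  a_k=3  p_k/q_k = 27/4
k=3  a_k=1  p_k/q_k = 34/5
…
k=5  a_k=2  p_k/q_k = 156/23
k=6  a_k=6  p_k/q_k = 997/147
k=7  a_k=2  p_k/q_k = 2150/317
…
k=10  a_k=3  p_k/q_k = 19038/2807
k=11  a_k=1  p_k/q_k = 24335/3588
(x₁, y₁) = (24335, 3588);  24335² − 46·3588² = 1 ✓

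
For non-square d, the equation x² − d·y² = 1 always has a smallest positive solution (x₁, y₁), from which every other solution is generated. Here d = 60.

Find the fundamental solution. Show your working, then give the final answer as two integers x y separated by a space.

31 4

[7; 1,2,1,14] for √60; ℓ=4 ⇒ convergent index 3
k=0  a_k=7  p_k/q_k = 7/1
…
k=2  a_k=2  p_k/q_k = 23/3
k=3  a_k=1  p_k/q_k = 31/4
fundamental: x₁=31, y₁=4  (since 961 − 60·16 = 1)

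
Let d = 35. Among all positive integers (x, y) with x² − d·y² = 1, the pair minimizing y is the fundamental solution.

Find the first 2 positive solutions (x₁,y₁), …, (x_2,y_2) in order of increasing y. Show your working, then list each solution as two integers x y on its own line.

√35 → a₀=5, period (1,10); ℓ=2 even so k=1
k=0  a_k=5  p_k/q_k = 5/1
k=1  a_k=1  p_k/q_k = 6/1
→ (6, 1).  Check: 6²=36, 35·1²=35, difference 1.
(x_2, y_2) = (6·6 + 35·1·1, 6·1 + 1·6) = (71, 12)

6 1
71 12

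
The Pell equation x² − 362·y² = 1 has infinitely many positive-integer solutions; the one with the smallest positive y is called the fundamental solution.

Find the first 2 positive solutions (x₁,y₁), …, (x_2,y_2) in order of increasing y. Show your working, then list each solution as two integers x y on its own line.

723 38
1045457 54948

√362 = [19; 38, …], period ℓ=1 (odd) → k=1
step 0: (19, 1)  from 19·(1,0) + (0,1)
step 1: (723, 38)  from 38·(19,1) + (1,0)
fundamental: x₁=723, y₁=38  (since 522729 − 362·1444 = 1)
n=2: (723,38)∘(723,38) = (723·723+362·38·38, 723·38+38·723) = (1045457,54948)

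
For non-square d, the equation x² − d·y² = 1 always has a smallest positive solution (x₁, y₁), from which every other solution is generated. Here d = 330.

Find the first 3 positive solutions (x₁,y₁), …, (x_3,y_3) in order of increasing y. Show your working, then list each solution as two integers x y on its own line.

109 6
23761 1308
5179789 285138

√330 = [18; 6,36, …], period ℓ=2 (even) → k=1
k=0  a_k=18  p_k/q_k = 18/1
k=1  a_k=6  p_k/q_k = 109/6
→ (109, 6).  Check: 109²=11881, 330·6²=11880, difference 1.
(109+6√330)^2 = 23761 + 1308√330
(109+6√330)^3 = 5179789 + 285138√330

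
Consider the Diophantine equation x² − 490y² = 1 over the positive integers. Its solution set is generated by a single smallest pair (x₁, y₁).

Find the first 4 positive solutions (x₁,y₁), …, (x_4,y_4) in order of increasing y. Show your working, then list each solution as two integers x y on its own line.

[22; 7,2,1,4,4,4,1,2,7,44] for √490; ℓ=10 ⇒ convergent index 9
a_0=22:  p_0=22·1+0=22,  q_0=22·0+1=1
…
a_3=1:  p_3=1·332+155=487,  q_3=1·15+7=22
…
a_5=4:  p_5=4·2280+487=9607,  q_5=4·103+22=434
a_6=4:  p_6=4·9607+2280=40708,  q_6=4·434+103=1839
…
a_8=2:  p_8=2·50315+40708=141338,  q_8=2·2273+1839=6385
a_9=7:  p_9=7·141338+50315=1039681,  q_9=7·6385+2273=46968
fundamental: x₁=1039681, y₁=46968  (since 1080936581761 − 490·2205993024 = 1)
(1039681+46968√490)^2 = 2161873163521 + 97663474416√490
(1039681+46968√490)^3 = 4495316905044313921 + 203077717488555624√490
(1039681+46968√490)^4 = 9347391150304592810234881 + 422272088792340335957472√490

1039681 46968
2161873163521 97663474416
4495316905044313921 203077717488555624
9347391150304592810234881 422272088792340335957472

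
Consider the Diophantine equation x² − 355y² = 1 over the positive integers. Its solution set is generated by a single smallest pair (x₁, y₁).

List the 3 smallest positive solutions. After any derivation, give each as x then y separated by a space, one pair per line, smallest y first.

954809 50676
1823320452961 96771801768
3481845556741524089 184797174548553948

√355 → a₀=18, period (1,5,3,3,1,6,1,3,3,5,1,36); ℓ=12 even so k=11
step 0: (18, 1)  from 18·(1,0) + (0,1)
step 1: (19, 1)  from 1·(18,1) + (1,0)
…
step 9: (151391, 8035)  from 3·(46463,2466) + (12002,637)
step 10: (803418, 42641)  from 5·(151391,8035) + (46463,2466)
step 11: (954809, 50676)  from 1·(803418,42641) + (151391,8035)
→ (954809, 50676).  Check: 954809²=911660226481, 355·50676²=911660226480, difference 1.
n=2: (954809,50676)∘(954809,50676) = (954809·954809+355·50676·50676, 954809·50676+50676·954809) = (1823320452961,96771801768)
n=3: (1823320452961,96771801768)∘(954809,50676) = (954809·1823320452961+355·50676·96771801768, 954809·96771801768+50676·1823320452961) = (3481845556741524089,184797174548553948)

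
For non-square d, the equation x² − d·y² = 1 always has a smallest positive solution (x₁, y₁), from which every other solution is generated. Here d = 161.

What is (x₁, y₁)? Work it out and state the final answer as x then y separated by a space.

11775 928

√161 = [12; 1,2,4,1,2,1,4,2,1,24, …], period ℓ=10 (even) → k=9
k=0  a_k=12  p_k/q_k = 12/1
k=1  a_k=1  p_k/q_k = 13/1
k=2  a_k=2  p_k/q_k = 38/3
k=3  a_k=4  p_k/q_k = 165/13
k=4  a_k=1  p_k/q_k = 203/16
k=5  a_k=2  p_k/q_k = 571/45
k=6  a_k=1  p_k/q_k = 774/61
k=7  a_k=4  p_k/q_k = 3667/289
k=8  a_k=2  p_k/q_k = 8108/639
k=9  a_k=1  p_k/q_k = 11775/928
(x₁, y₁) = (11775, 928);  11775² − 161·928² = 1 ✓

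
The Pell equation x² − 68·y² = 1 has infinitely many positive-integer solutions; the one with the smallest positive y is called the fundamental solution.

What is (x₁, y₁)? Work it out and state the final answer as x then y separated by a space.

33 4

√68 = [8; 4,16, …], period ℓ=2 (even) → k=1
k=0  a_k=8  p_k/q_k = 8/1
k=1  a_k=4  p_k/q_k = 33/4
→ (33, 4).  Check: 33²=1089, 68·4²=1088, difference 1.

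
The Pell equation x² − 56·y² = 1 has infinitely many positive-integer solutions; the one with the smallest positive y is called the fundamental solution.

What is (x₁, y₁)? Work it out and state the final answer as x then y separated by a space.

d=56: √d = [7; 2,14] (ℓ=2, even), read p_1/q_1
step 0: (7, 1)  from 7·(1,0) + (0,1)
step 1: (15, 2)  from 2·(7,1) + (1,0)
→ (15, 2).  Check: 15²=225, 56·2²=224, difference 1.

15 2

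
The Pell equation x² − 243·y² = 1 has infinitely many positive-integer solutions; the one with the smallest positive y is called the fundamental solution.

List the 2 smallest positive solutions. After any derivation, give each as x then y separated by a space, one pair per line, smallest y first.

[15; 1,1,2,3,15,3,2,1,1,30] for √243; ℓ=10 ⇒ convergent index 9
k=0  a_k=15  p_k/q_k = 15/1
k=1  a_k=1  p_k/q_k = 16/1
k=2  a_k=1  p_k/q_k = 31/2
k=3  a_k=2  p_k/q_k = 78/5
…
k=5  a_k=15  p_k/q_k = 4053/260
k=6  a_k=3  p_k/q_k = 12424/797
k=7  a_k=2  p_k/q_k = 28901/1854
k=8  a_k=1  p_k/q_k = 41325/2651
k=9  a_k=1  p_k/q_k = 70226/4505
→ (70226, 4505).  Check: 70226²=4931691076, 243·4505²=4931691075, difference 1.
k=2:  x_2 = 70226·70226+243·4505·4505 = 9863382151,  y_2 = 70226·4505+4505·70226 = 632736260

70226 4505
9863382151 632736260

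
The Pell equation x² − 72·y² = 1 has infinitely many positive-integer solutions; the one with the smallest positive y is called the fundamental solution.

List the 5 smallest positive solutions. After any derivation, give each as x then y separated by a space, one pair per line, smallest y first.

17 2
577 68
19601 2310
665857 78472
22619537 2665738

d=72: √d = [8; 2,16] (ℓ=2, even), read p_1/q_1
k=0  a_k=8  p_k/q_k = 8/1
k=1  a_k=2  p_k/q_k = 17/2
fundamental: x₁=17, y₁=2  (since 289 − 72·4 = 1)
(17+2√72)^2 = 577 + 68√72
(17+2√72)^3 = 19601 + 2310√72
(17+2√72)^4 = 665857 + 78472√72
(17+2√72)^5 = 22619537 + 2665738√72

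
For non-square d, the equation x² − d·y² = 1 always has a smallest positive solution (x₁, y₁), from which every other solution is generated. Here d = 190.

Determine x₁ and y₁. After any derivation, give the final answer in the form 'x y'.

52021 3774

d=190: √d = [13; 1,3,1,1,1,…,3,1,26] (ℓ=14, even), read p_13/q_13
step 0: (13, 1)  from 13·(1,0) + (0,1)
…
step 3: (69, 5)  from 1·(55,4) + (14,1)
step 4: (124, 9)  from 1·(69,5) + (55,4)
…
step 8: (2936, 213)  from 2·(1213,88) + (510,37)
…
step 12: (40787, 2959)  from 3·(11234,815) + (7085,514)
step 13: (52021, 3774)  from 1·(40787,2959) + (11234,815)
(x₁, y₁) = (52021, 3774);  52021² − 190·3774² = 1 ✓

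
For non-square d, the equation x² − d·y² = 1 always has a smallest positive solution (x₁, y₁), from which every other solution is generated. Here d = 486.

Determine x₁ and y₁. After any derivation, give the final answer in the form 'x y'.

485 22

√486 → a₀=22, period (22,44); ℓ=2 even so k=1
k=0  a_k=22  p_k/q_k = 22/1
k=1  a_k=22  p_k/q_k = 485/22
(x₁, y₁) = (485, 22);  485² − 486·22² = 1 ✓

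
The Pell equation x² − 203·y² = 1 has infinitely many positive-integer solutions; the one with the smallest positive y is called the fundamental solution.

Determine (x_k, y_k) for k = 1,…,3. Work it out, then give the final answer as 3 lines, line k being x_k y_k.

√203 → a₀=14, period (4,28); ℓ=2 even so k=1
i=0: a=14 ⇒ p=14, q=1
i=1: a=4 ⇒ p=57, q=4
→ (57, 4).  Check: 57²=3249, 203·4²=3248, difference 1.
n=2: (57,4)∘(57,4) = (57·57+203·4·4, 57·4+4·57) = (6497,456)
n=3: (6497,456)∘(57,4) = (57·6497+203·4·456, 57·456+4·6497) = (740601,51980)

57 4
6497 456
740601 51980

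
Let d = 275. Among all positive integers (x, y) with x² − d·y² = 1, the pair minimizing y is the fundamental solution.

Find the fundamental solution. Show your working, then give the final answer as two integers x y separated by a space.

√275 = [16; 1,1,2,1,1,32, …], period ℓ=6 (even) → k=5
k=0  a_k=16  p_k/q_k = 16/1
…
k=3  a_k=2  p_k/q_k = 83/5
k=4  a_k=1  p_k/q_k = 116/7
k=5  a_k=1  p_k/q_k = 199/12
(x₁, y₁) = (199, 12);  199² − 275·12² = 1 ✓

199 12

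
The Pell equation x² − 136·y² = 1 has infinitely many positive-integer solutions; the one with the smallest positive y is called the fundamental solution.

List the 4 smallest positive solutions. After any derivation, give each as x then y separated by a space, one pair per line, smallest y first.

35 3
2449 210
171395 14697
11995201 1028580

[11; 1,1,1,22] for √136; ℓ=4 ⇒ convergent index 3
k=0  a_k=11  p_k/q_k = 11/1
k=1  a_k=1  p_k/q_k = 12/1
k=2  a_k=1  p_k/q_k = 23/2
k=3  a_k=1  p_k/q_k = 35/3
(x₁, y₁) = (35, 3);  35² − 136·3² = 1 ✓
k=2:  x_2 = 35·35+136·3·3 = 2449,  y_2 = 35·3+3·35 = 210
k=3:  x_3 = 35·2449+136·3·210 = 171395,  y_3 = 35·210+3·2449 = 14697
k=4:  x_4 = 35·171395+136·3·14697 = 11995201,  y_4 = 35·14697+3·171395 = 1028580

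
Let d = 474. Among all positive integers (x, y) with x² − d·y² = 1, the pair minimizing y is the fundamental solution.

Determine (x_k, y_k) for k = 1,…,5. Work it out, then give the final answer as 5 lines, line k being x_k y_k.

193549 8890
74922430801 3441301220
29002323118011949 1332120819650670
11226741274261267003201 515661305041693754440
4345849093754985611287088749 199611459857697448136564450

√474 → a₀=21, period (1,3,2,1,1,…,3,1,42); ℓ=14 even so k=13
a_0=21:  p_0=21·1+0=21,  q_0=21·0+1=1
…
a_2=3:  p_2=3·22+21=87,  q_2=3·1+1=4
…
a_4=1:  p_4=1·196+87=283,  q_4=1·9+4=13
a_5=1:  p_5=1·283+196=479,  q_5=1·13+9=22
a_6=1:  p_6=1·479+283=762,  q_6=1·22+13=35
…
a_8=1:  p_8=1·5051+762=5813,  q_8=1·232+35=267
…
a_12=3:  p_12=3·44218+16677=149331,  q_12=3·2031+766=6859
a_13=1:  p_13=1·149331+44218=193549,  q_13=1·6859+2031=8890
(x₁, y₁) = (193549, 8890);  193549² − 474·8890² = 1 ✓
n=2: (193549,8890)∘(193549,8890) = (193549·193549+474·8890·8890, 193549·8890+8890·193549) = (74922430801,3441301220)
n=3: (74922430801,3441301220)∘(193549,8890) = (193549·74922430801+474·8890·3441301220, 193549·3441301220+8890·74922430801) = (29002323118011949,1332120819650670)
n=4: (29002323118011949,1332120819650670)∘(193549,8890) = (193549·29002323118011949+474·8890·1332120819650670, 193549·1332120819650670+8890·29002323118011949) = (11226741274261267003201,515661305041693754440)
n=5: (11226741274261267003201,515661305041693754440)∘(193549,8890) = (193549·11226741274261267003201+474·8890·515661305041693754440, 193549·515661305041693754440+8890·11226741274261267003201) = (4345849093754985611287088749,199611459857697448136564450)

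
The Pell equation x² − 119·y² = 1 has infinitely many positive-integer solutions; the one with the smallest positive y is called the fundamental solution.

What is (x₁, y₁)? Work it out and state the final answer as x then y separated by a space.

√119 → a₀=10, period (1,9,1,20); ℓ=4 even so k=3
i=0: a=10 ⇒ p=10, q=1
…
i=2: a=9 ⇒ p=109, q=10
i=3: a=1 ⇒ p=120, q=11
fundamental: x₁=120, y₁=11  (since 14400 − 119·121 = 1)

120 11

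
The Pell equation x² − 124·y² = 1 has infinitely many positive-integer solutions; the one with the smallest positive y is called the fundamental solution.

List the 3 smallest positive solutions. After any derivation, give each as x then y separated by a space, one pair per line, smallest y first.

[11; 7,2,1,1,1,…,2,7,22] for √124; ℓ=16 ⇒ convergent index 15
step 0: (11, 1)  from 11·(1,0) + (0,1)
…
step 2: (167, 15)  from 2·(78,7) + (11,1)
…
step 5: (657, 59)  from 1·(412,37) + (245,22)
…
step 11: (84875, 7622)  from 1·(67292,6043) + (17583,1579)
step 12: (152167, 13665)  from 1·(84875,7622) + (67292,6043)
step 13: (237042, 21287)  from 1·(152167,13665) + (84875,7622)
step 14: (626251, 56239)  from 2·(237042,21287) + (152167,13665)
step 15: (4620799, 414960)  from 7·(626251,56239) + (237042,21287)
→ (4620799, 414960).  Check: 4620799²=21351783398401, 124·414960²=21351783398400, difference 1.
(x_2, y_2) = (4620799·4620799 + 124·414960·414960, 4620799·414960 + 414960·4620799) = (42703566796801, 3834893506080)
(x_3, y_3) = (4620799·42703566796801 + 124·414960·3834893506080, 4620799·3834893506080 + 414960·42703566796801) = (394649197502177907199, 35440544156001500880)

4620799 414960
42703566796801 3834893506080
394649197502177907199 35440544156001500880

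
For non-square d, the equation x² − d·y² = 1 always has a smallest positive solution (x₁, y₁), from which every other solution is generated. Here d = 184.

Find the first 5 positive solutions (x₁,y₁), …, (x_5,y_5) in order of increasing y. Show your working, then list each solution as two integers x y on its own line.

24335 1794
1184384449 87313980
57643991108495 4249571404806
2805533046066067201 206826640184594040
136545293294391499564175 10066252573534620521994

[13; 1,1,3,2,1,2,1,2,3,1,1,26] for √184; ℓ=12 ⇒ convergent index 11
a_0=13:  p_0=13·1+0=13,  q_0=13·0+1=1
…
a_2=1:  p_2=1·14+13=27,  q_2=1·1+1=2
a_3=3:  p_3=3·27+14=95,  q_3=3·2+1=7
a_4=2:  p_4=2·95+27=217,  q_4=2·7+2=16
…
a_6=2:  p_6=2·312+217=841,  q_6=2·23+16=62
a_7=1:  p_7=1·841+312=1153,  q_7=1·62+23=85
…
a_9=3:  p_9=3·3147+1153=10594,  q_9=3·232+85=781
a_10=1:  p_10=1·10594+3147=13741,  q_10=1·781+232=1013
a_11=1:  p_11=1·13741+10594=24335,  q_11=1·1013+781=1794
→ (24335, 1794).  Check: 24335²=592192225, 184·1794²=592192224, difference 1.
k=2:  x_2 = 24335·24335+184·1794·1794 = 1184384449,  y_2 = 24335·1794+1794·24335 = 87313980
k=3:  x_3 = 24335·1184384449+184·1794·87313980 = 57643991108495,  y_3 = 24335·87313980+1794·1184384449 = 4249571404806
k=4:  x_4 = 24335·57643991108495+184·1794·4249571404806 = 2805533046066067201,  y_4 = 24335·4249571404806+1794·57643991108495 = 206826640184594040
k=5:  x_5 = 24335·2805533046066067201+184·1794·206826640184594040 = 136545293294391499564175,  y_5 = 24335·206826640184594040+1794·2805533046066067201 = 10066252573534620521994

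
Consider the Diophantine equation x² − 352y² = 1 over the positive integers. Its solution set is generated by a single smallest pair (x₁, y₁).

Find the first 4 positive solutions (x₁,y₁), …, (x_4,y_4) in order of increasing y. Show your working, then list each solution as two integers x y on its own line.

77617 4137
12048797377 642203058
1870383011943601 99691749501435
290347036464004160257 15475549041463557732

√352 = [18; 1,3,5,9,5,3,1,36, …], period ℓ=8 (even) → k=7
step 0: (18, 1)  from 18·(1,0) + (0,1)
…
step 6: (59118, 3151)  from 3·(18499,986) + (3621,193)
step 7: (77617, 4137)  from 1·(59118,3151) + (18499,986)
(x₁, y₁) = (77617, 4137);  77617² − 352·4137² = 1 ✓
(77617+4137√352)^2 = 12048797377 + 642203058√352
(77617+4137√352)^3 = 1870383011943601 + 99691749501435√352
(77617+4137√352)^4 = 290347036464004160257 + 15475549041463557732√352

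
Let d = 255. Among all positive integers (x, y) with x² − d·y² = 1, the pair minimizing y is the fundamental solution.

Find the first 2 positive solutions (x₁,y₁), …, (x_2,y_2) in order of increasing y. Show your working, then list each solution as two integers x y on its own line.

√255 = [15; 1,30, …], period ℓ=2 (even) → k=1
i=0: a=15 ⇒ p=15, q=1
i=1: a=1 ⇒ p=16, q=1
→ (16, 1).  Check: 16²=256, 255·1²=255, difference 1.
n=2: (16,1)∘(16,1) = (16·16+255·1·1, 16·1+1·16) = (511,32)

16 1
511 32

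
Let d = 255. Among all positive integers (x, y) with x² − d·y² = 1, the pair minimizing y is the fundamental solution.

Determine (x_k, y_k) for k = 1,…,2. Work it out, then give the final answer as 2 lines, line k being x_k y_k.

[15; 1,30] for √255; ℓ=2 ⇒ convergent index 1
a_0=15:  p_0=15·1+0=15,  q_0=15·0+1=1
a_1=1:  p_1=1·15+1=16,  q_1=1·1+0=1
→ (16, 1).  Check: 16²=256, 255·1²=255, difference 1.
(x_2, y_2) = (16·16 + 255·1·1, 16·1 + 1·16) = (511, 32)

16 1
511 32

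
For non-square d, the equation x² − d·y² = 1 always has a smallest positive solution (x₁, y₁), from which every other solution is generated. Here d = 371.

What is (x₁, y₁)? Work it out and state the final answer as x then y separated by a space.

1695 88

√371 = [19; 3,1,4,1,3,38, …], period ℓ=6 (even) → k=5
k=0  a_k=19  p_k/q_k = 19/1
k=1  a_k=3  p_k/q_k = 58/3
…
k=4  a_k=1  p_k/q_k = 443/23
k=5  a_k=3  p_k/q_k = 1695/88
→ (1695, 88).  Check: 1695²=2873025, 371·88²=2873024, difference 1.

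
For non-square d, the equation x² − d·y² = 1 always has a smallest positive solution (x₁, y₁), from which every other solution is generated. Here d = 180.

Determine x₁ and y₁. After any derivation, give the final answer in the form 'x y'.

√180 → a₀=13, period (2,2,2,26); ℓ=4 even so k=3
k=0  a_k=13  p_k/q_k = 13/1
k=1  a_k=2  p_k/q_k = 27/2
k=2  a_k=2  p_k/q_k = 67/5
k=3  a_k=2  p_k/q_k = 161/12
fundamental: x₁=161, y₁=12  (since 25921 − 180·144 = 1)

161 12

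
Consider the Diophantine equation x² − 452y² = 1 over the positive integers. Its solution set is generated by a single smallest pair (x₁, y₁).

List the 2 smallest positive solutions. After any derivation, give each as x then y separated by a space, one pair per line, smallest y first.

√452 → a₀=21, period (3,1,5,3,10,3,5,1,3,42); ℓ=10 even so k=9
step 0: (21, 1)  from 21·(1,0) + (0,1)
step 1: (64, 3)  from 3·(21,1) + (1,0)
…
step 3: (489, 23)  from 5·(85,4) + (64,3)
step 4: (1552, 73)  from 3·(489,23) + (85,4)
step 5: (16009, 753)  from 10·(1552,73) + (489,23)
step 6: (49579, 2332)  from 3·(16009,753) + (1552,73)
…
step 8: (313483, 14745)  from 1·(263904,12413) + (49579,2332)
step 9: (1204353, 56648)  from 3·(313483,14745) + (263904,12413)
(x₁, y₁) = (1204353, 56648);  1204353² − 452·56648² = 1 ✓
n=2: (1204353,56648)∘(1204353,56648) = (1204353·1204353+452·56648·56648, 1204353·56648+56648·1204353) = (2900932297217,136448377488)

1204353 56648
2900932297217 136448377488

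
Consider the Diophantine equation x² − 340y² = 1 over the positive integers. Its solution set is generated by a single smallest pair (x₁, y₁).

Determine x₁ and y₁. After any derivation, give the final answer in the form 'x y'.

√340 → a₀=18, period (2,3,1,1,1,…,3,2,36); ℓ=14 even so k=13
i=0: a=18 ⇒ p=18, q=1
i=1: a=2 ⇒ p=37, q=2
…
i=3: a=1 ⇒ p=166, q=9
…
i=5: a=1 ⇒ p=461, q=25
i=6: a=1 ⇒ p=756, q=41
…
i=8: a=1 ⇒ p=7265, q=394
…
i=10: a=1 ⇒ p=21039, q=1141
i=11: a=1 ⇒ p=34813, q=1888
i=12: a=3 ⇒ p=125478, q=6805
i=13: a=2 ⇒ p=285769, q=15498
(x₁, y₁) = (285769, 15498);  285769² − 340·15498² = 1 ✓

285769 15498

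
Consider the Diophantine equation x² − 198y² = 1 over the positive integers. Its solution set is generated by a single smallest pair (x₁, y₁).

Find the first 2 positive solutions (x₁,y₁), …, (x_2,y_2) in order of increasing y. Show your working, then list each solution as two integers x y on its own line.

197 14
77617 5516

√198 → a₀=14, period (14,28); ℓ=2 even so k=1
i=0: a=14 ⇒ p=14, q=1
i=1: a=14 ⇒ p=197, q=14
→ (197, 14).  Check: 197²=38809, 198·14²=38808, difference 1.
(x_2, y_2) = (197·197 + 198·14·14, 197·14 + 14·197) = (77617, 5516)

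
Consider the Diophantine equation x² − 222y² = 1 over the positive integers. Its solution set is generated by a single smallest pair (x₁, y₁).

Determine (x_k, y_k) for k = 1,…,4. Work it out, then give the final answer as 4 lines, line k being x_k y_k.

d=222: √d = [14; 1,8,1,28] (ℓ=4, even), read p_3/q_3
k=0  a_k=14  p_k/q_k = 14/1
k=1  a_k=1  p_k/q_k = 15/1
k=2  a_k=8  p_k/q_k = 134/9
k=3  a_k=1  p_k/q_k = 149/10
(x₁, y₁) = (149, 10);  149² − 222·10² = 1 ✓
(149+10√222)^2 = 44401 + 2980√222
(149+10√222)^3 = 13231349 + 888030√222
(149+10√222)^4 = 3942897601 + 264629960√222

149 10
44401 2980
13231349 888030
3942897601 264629960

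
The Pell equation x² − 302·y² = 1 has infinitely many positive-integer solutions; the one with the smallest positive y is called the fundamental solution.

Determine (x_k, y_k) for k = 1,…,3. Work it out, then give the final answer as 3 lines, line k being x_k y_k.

d=302: √d = [17; 2,1,1,1,4,…,1,2,34] (ℓ=16, even), read p_15/q_15
a_0=17:  p_0=17·1+0=17,  q_0=17·0+1=1
…
a_3=1:  p_3=1·52+35=87,  q_3=1·3+2=5
…
a_5=4:  p_5=4·139+87=643,  q_5=4·8+5=37
…
a_8=16:  p_8=16·2068+1425=34513,  q_8=16·119+82=1986
…
a_10=2:  p_10=2·36581+34513=107675,  q_10=2·2105+1986=6196
…
a_14=1:  p_14=1·1042237+574956=1617193,  q_14=1·59974+33085=93059
a_15=2:  p_15=2·1617193+1042237=4276623,  q_15=2·93059+59974=246092
fundamental: x₁=4276623, y₁=246092  (since 18289504284129 − 302·60561272464 = 1)
(4276623+246092√302)^2 = 36579008568257 + 2104885414632√302
(4276623+246092√302)^3 = 312869258720405635599 + 18003602753159249380√302

4276623 246092
36579008568257 2104885414632
312869258720405635599 18003602753159249380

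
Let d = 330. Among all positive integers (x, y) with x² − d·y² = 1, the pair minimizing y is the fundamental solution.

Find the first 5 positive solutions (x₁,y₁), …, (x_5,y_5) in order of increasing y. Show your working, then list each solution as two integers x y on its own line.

√330 → a₀=18, period (6,36); ℓ=2 even so k=1
k=0  a_k=18  p_k/q_k = 18/1
k=1  a_k=6  p_k/q_k = 109/6
fundamental: x₁=109, y₁=6  (since 11881 − 330·36 = 1)
n=2: (109,6)∘(109,6) = (109·109+330·6·6, 109·6+6·109) = (23761,1308)
n=3: (23761,1308)∘(109,6) = (109·23761+330·6·1308, 109·1308+6·23761) = (5179789,285138)
n=4: (5179789,285138)∘(109,6) = (109·5179789+330·6·285138, 109·285138+6·5179789) = (1129170241,62158776)
n=5: (1129170241,62158776)∘(109,6) = (109·1129170241+330·6·62158776, 109·62158776+6·1129170241) = (246153932749,13550328030)

109 6
23761 1308
5179789 285138
1129170241 62158776
246153932749 13550328030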